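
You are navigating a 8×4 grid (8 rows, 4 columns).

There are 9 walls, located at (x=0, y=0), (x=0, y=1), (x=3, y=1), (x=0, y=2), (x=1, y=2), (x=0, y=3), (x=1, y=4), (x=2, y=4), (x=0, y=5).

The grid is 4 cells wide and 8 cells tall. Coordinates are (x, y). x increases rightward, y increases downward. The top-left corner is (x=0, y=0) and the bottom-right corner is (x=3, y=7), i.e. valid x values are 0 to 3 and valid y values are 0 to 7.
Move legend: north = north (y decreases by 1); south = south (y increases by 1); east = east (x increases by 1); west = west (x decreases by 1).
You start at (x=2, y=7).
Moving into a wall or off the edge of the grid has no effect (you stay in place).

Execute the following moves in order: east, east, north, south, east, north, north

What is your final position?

Answer: Final position: (x=3, y=5)

Derivation:
Start: (x=2, y=7)
  east (east): (x=2, y=7) -> (x=3, y=7)
  east (east): blocked, stay at (x=3, y=7)
  north (north): (x=3, y=7) -> (x=3, y=6)
  south (south): (x=3, y=6) -> (x=3, y=7)
  east (east): blocked, stay at (x=3, y=7)
  north (north): (x=3, y=7) -> (x=3, y=6)
  north (north): (x=3, y=6) -> (x=3, y=5)
Final: (x=3, y=5)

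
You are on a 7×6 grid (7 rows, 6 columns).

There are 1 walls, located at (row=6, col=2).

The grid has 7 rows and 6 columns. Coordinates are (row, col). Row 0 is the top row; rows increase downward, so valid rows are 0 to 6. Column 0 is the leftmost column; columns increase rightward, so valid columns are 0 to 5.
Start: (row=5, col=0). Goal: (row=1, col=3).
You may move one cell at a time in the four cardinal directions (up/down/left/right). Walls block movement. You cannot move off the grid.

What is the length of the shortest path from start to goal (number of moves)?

BFS from (row=5, col=0) until reaching (row=1, col=3):
  Distance 0: (row=5, col=0)
  Distance 1: (row=4, col=0), (row=5, col=1), (row=6, col=0)
  Distance 2: (row=3, col=0), (row=4, col=1), (row=5, col=2), (row=6, col=1)
  Distance 3: (row=2, col=0), (row=3, col=1), (row=4, col=2), (row=5, col=3)
  Distance 4: (row=1, col=0), (row=2, col=1), (row=3, col=2), (row=4, col=3), (row=5, col=4), (row=6, col=3)
  Distance 5: (row=0, col=0), (row=1, col=1), (row=2, col=2), (row=3, col=3), (row=4, col=4), (row=5, col=5), (row=6, col=4)
  Distance 6: (row=0, col=1), (row=1, col=2), (row=2, col=3), (row=3, col=4), (row=4, col=5), (row=6, col=5)
  Distance 7: (row=0, col=2), (row=1, col=3), (row=2, col=4), (row=3, col=5)  <- goal reached here
One shortest path (7 moves): (row=5, col=0) -> (row=5, col=1) -> (row=5, col=2) -> (row=5, col=3) -> (row=4, col=3) -> (row=3, col=3) -> (row=2, col=3) -> (row=1, col=3)

Answer: Shortest path length: 7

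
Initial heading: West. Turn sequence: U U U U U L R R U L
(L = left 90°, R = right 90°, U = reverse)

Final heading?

Answer: Final heading: West

Derivation:
Start: West
  U (U-turn (180°)) -> East
  U (U-turn (180°)) -> West
  U (U-turn (180°)) -> East
  U (U-turn (180°)) -> West
  U (U-turn (180°)) -> East
  L (left (90° counter-clockwise)) -> North
  R (right (90° clockwise)) -> East
  R (right (90° clockwise)) -> South
  U (U-turn (180°)) -> North
  L (left (90° counter-clockwise)) -> West
Final: West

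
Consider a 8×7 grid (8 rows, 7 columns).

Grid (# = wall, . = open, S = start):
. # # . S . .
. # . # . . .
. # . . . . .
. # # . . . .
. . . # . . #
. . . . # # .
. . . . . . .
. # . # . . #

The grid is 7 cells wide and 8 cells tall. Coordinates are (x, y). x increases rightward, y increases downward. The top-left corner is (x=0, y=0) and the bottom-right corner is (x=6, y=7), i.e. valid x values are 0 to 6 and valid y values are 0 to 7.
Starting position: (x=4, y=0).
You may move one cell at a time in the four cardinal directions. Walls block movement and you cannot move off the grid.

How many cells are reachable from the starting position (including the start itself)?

BFS flood-fill from (x=4, y=0):
  Distance 0: (x=4, y=0)
  Distance 1: (x=3, y=0), (x=5, y=0), (x=4, y=1)
  Distance 2: (x=6, y=0), (x=5, y=1), (x=4, y=2)
  Distance 3: (x=6, y=1), (x=3, y=2), (x=5, y=2), (x=4, y=3)
  Distance 4: (x=2, y=2), (x=6, y=2), (x=3, y=3), (x=5, y=3), (x=4, y=4)
  Distance 5: (x=2, y=1), (x=6, y=3), (x=5, y=4)
Total reachable: 19 (grid has 42 open cells total)

Answer: Reachable cells: 19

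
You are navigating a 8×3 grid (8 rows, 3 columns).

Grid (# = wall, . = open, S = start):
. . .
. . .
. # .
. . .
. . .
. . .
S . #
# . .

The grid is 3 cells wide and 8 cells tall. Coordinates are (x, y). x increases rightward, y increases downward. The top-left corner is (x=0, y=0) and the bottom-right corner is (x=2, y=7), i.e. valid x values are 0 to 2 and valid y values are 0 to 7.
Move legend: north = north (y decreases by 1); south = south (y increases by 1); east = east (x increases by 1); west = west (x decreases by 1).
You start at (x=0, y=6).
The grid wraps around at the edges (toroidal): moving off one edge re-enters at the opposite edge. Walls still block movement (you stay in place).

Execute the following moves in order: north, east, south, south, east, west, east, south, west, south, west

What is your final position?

Start: (x=0, y=6)
  north (north): (x=0, y=6) -> (x=0, y=5)
  east (east): (x=0, y=5) -> (x=1, y=5)
  south (south): (x=1, y=5) -> (x=1, y=6)
  south (south): (x=1, y=6) -> (x=1, y=7)
  east (east): (x=1, y=7) -> (x=2, y=7)
  west (west): (x=2, y=7) -> (x=1, y=7)
  east (east): (x=1, y=7) -> (x=2, y=7)
  south (south): (x=2, y=7) -> (x=2, y=0)
  west (west): (x=2, y=0) -> (x=1, y=0)
  south (south): (x=1, y=0) -> (x=1, y=1)
  west (west): (x=1, y=1) -> (x=0, y=1)
Final: (x=0, y=1)

Answer: Final position: (x=0, y=1)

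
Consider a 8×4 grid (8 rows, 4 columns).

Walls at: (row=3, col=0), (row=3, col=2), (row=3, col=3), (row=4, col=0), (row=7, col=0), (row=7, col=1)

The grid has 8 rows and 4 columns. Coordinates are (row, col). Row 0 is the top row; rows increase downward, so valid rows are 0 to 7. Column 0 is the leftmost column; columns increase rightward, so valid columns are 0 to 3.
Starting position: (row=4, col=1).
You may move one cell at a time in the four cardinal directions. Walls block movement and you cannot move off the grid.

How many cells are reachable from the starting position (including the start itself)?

Answer: Reachable cells: 26

Derivation:
BFS flood-fill from (row=4, col=1):
  Distance 0: (row=4, col=1)
  Distance 1: (row=3, col=1), (row=4, col=2), (row=5, col=1)
  Distance 2: (row=2, col=1), (row=4, col=3), (row=5, col=0), (row=5, col=2), (row=6, col=1)
  Distance 3: (row=1, col=1), (row=2, col=0), (row=2, col=2), (row=5, col=3), (row=6, col=0), (row=6, col=2)
  Distance 4: (row=0, col=1), (row=1, col=0), (row=1, col=2), (row=2, col=3), (row=6, col=3), (row=7, col=2)
  Distance 5: (row=0, col=0), (row=0, col=2), (row=1, col=3), (row=7, col=3)
  Distance 6: (row=0, col=3)
Total reachable: 26 (grid has 26 open cells total)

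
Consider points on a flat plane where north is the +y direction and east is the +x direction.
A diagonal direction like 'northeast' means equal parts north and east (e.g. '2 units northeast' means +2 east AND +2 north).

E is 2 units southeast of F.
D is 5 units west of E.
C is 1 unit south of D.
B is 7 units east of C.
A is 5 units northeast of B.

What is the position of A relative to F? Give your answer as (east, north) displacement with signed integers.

Answer: A is at (east=9, north=2) relative to F.

Derivation:
Place F at the origin (east=0, north=0).
  E is 2 units southeast of F: delta (east=+2, north=-2); E at (east=2, north=-2).
  D is 5 units west of E: delta (east=-5, north=+0); D at (east=-3, north=-2).
  C is 1 unit south of D: delta (east=+0, north=-1); C at (east=-3, north=-3).
  B is 7 units east of C: delta (east=+7, north=+0); B at (east=4, north=-3).
  A is 5 units northeast of B: delta (east=+5, north=+5); A at (east=9, north=2).
Therefore A relative to F: (east=9, north=2).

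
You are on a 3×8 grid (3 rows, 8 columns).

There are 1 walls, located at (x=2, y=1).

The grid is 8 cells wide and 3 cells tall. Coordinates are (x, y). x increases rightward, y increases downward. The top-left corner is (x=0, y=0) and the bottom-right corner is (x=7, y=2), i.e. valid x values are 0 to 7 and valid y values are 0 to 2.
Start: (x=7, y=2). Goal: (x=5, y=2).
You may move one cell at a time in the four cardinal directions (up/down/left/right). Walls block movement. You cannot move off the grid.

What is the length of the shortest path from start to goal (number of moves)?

BFS from (x=7, y=2) until reaching (x=5, y=2):
  Distance 0: (x=7, y=2)
  Distance 1: (x=7, y=1), (x=6, y=2)
  Distance 2: (x=7, y=0), (x=6, y=1), (x=5, y=2)  <- goal reached here
One shortest path (2 moves): (x=7, y=2) -> (x=6, y=2) -> (x=5, y=2)

Answer: Shortest path length: 2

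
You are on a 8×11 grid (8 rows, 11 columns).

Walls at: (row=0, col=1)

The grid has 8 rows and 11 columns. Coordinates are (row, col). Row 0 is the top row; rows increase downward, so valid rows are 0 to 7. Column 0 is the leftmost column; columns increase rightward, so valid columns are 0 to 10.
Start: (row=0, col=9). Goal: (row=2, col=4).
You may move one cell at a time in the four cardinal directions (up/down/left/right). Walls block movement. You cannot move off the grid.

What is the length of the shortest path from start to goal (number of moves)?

Answer: Shortest path length: 7

Derivation:
BFS from (row=0, col=9) until reaching (row=2, col=4):
  Distance 0: (row=0, col=9)
  Distance 1: (row=0, col=8), (row=0, col=10), (row=1, col=9)
  Distance 2: (row=0, col=7), (row=1, col=8), (row=1, col=10), (row=2, col=9)
  Distance 3: (row=0, col=6), (row=1, col=7), (row=2, col=8), (row=2, col=10), (row=3, col=9)
  Distance 4: (row=0, col=5), (row=1, col=6), (row=2, col=7), (row=3, col=8), (row=3, col=10), (row=4, col=9)
  Distance 5: (row=0, col=4), (row=1, col=5), (row=2, col=6), (row=3, col=7), (row=4, col=8), (row=4, col=10), (row=5, col=9)
  Distance 6: (row=0, col=3), (row=1, col=4), (row=2, col=5), (row=3, col=6), (row=4, col=7), (row=5, col=8), (row=5, col=10), (row=6, col=9)
  Distance 7: (row=0, col=2), (row=1, col=3), (row=2, col=4), (row=3, col=5), (row=4, col=6), (row=5, col=7), (row=6, col=8), (row=6, col=10), (row=7, col=9)  <- goal reached here
One shortest path (7 moves): (row=0, col=9) -> (row=0, col=8) -> (row=0, col=7) -> (row=0, col=6) -> (row=0, col=5) -> (row=0, col=4) -> (row=1, col=4) -> (row=2, col=4)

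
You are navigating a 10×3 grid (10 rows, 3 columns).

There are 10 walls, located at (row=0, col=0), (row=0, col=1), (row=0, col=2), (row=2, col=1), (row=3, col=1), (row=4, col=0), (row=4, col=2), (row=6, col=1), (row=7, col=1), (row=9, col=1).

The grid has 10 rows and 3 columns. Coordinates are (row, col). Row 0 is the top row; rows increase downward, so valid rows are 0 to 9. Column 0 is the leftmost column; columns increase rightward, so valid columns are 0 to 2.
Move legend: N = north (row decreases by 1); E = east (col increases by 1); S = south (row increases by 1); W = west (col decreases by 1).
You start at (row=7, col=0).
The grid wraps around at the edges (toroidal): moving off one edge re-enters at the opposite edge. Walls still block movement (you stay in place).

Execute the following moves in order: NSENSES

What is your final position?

Answer: Final position: (row=8, col=0)

Derivation:
Start: (row=7, col=0)
  N (north): (row=7, col=0) -> (row=6, col=0)
  S (south): (row=6, col=0) -> (row=7, col=0)
  E (east): blocked, stay at (row=7, col=0)
  N (north): (row=7, col=0) -> (row=6, col=0)
  S (south): (row=6, col=0) -> (row=7, col=0)
  E (east): blocked, stay at (row=7, col=0)
  S (south): (row=7, col=0) -> (row=8, col=0)
Final: (row=8, col=0)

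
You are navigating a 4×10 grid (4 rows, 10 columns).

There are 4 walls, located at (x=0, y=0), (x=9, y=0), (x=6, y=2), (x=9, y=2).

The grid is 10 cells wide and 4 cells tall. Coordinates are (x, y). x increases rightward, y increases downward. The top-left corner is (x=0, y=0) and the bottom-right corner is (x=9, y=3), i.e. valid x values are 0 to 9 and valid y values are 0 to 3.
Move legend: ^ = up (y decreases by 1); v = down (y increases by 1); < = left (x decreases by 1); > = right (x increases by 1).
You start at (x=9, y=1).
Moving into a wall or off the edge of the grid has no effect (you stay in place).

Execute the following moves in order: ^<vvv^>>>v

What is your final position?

Answer: Final position: (x=8, y=3)

Derivation:
Start: (x=9, y=1)
  ^ (up): blocked, stay at (x=9, y=1)
  < (left): (x=9, y=1) -> (x=8, y=1)
  v (down): (x=8, y=1) -> (x=8, y=2)
  v (down): (x=8, y=2) -> (x=8, y=3)
  v (down): blocked, stay at (x=8, y=3)
  ^ (up): (x=8, y=3) -> (x=8, y=2)
  [×3]> (right): blocked, stay at (x=8, y=2)
  v (down): (x=8, y=2) -> (x=8, y=3)
Final: (x=8, y=3)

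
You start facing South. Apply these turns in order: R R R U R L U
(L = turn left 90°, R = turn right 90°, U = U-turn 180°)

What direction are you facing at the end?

Answer: Final heading: East

Derivation:
Start: South
  R (right (90° clockwise)) -> West
  R (right (90° clockwise)) -> North
  R (right (90° clockwise)) -> East
  U (U-turn (180°)) -> West
  R (right (90° clockwise)) -> North
  L (left (90° counter-clockwise)) -> West
  U (U-turn (180°)) -> East
Final: East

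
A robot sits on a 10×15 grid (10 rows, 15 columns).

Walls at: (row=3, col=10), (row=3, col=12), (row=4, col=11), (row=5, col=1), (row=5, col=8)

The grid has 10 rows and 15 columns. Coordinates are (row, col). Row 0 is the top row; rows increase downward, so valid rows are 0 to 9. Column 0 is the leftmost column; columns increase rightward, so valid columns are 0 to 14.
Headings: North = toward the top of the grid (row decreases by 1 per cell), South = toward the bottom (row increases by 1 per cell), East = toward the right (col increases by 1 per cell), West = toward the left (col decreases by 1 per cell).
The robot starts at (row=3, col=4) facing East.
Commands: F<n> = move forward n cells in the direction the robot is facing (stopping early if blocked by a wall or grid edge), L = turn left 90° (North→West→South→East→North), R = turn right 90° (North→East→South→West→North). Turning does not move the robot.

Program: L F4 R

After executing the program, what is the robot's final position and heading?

Answer: Final position: (row=0, col=4), facing East

Derivation:
Start: (row=3, col=4), facing East
  L: turn left, now facing North
  F4: move forward 3/4 (blocked), now at (row=0, col=4)
  R: turn right, now facing East
Final: (row=0, col=4), facing East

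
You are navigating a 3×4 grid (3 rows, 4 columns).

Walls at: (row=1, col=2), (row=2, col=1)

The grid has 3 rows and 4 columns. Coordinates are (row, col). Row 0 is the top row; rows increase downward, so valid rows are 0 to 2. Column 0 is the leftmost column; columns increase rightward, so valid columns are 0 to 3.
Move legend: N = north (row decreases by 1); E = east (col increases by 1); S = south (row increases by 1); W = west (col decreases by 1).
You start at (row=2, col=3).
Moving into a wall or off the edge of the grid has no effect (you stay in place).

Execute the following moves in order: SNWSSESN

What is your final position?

Start: (row=2, col=3)
  S (south): blocked, stay at (row=2, col=3)
  N (north): (row=2, col=3) -> (row=1, col=3)
  W (west): blocked, stay at (row=1, col=3)
  S (south): (row=1, col=3) -> (row=2, col=3)
  S (south): blocked, stay at (row=2, col=3)
  E (east): blocked, stay at (row=2, col=3)
  S (south): blocked, stay at (row=2, col=3)
  N (north): (row=2, col=3) -> (row=1, col=3)
Final: (row=1, col=3)

Answer: Final position: (row=1, col=3)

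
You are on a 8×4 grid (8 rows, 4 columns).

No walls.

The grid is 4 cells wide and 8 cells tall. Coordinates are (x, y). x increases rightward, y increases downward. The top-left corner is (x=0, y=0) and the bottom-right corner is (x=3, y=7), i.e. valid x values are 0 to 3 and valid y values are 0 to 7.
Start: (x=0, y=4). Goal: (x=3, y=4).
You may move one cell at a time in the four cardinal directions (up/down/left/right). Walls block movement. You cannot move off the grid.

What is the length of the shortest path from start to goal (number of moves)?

Answer: Shortest path length: 3

Derivation:
BFS from (x=0, y=4) until reaching (x=3, y=4):
  Distance 0: (x=0, y=4)
  Distance 1: (x=0, y=3), (x=1, y=4), (x=0, y=5)
  Distance 2: (x=0, y=2), (x=1, y=3), (x=2, y=4), (x=1, y=5), (x=0, y=6)
  Distance 3: (x=0, y=1), (x=1, y=2), (x=2, y=3), (x=3, y=4), (x=2, y=5), (x=1, y=6), (x=0, y=7)  <- goal reached here
One shortest path (3 moves): (x=0, y=4) -> (x=1, y=4) -> (x=2, y=4) -> (x=3, y=4)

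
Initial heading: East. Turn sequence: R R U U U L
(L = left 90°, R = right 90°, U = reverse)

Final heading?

Start: East
  R (right (90° clockwise)) -> South
  R (right (90° clockwise)) -> West
  U (U-turn (180°)) -> East
  U (U-turn (180°)) -> West
  U (U-turn (180°)) -> East
  L (left (90° counter-clockwise)) -> North
Final: North

Answer: Final heading: North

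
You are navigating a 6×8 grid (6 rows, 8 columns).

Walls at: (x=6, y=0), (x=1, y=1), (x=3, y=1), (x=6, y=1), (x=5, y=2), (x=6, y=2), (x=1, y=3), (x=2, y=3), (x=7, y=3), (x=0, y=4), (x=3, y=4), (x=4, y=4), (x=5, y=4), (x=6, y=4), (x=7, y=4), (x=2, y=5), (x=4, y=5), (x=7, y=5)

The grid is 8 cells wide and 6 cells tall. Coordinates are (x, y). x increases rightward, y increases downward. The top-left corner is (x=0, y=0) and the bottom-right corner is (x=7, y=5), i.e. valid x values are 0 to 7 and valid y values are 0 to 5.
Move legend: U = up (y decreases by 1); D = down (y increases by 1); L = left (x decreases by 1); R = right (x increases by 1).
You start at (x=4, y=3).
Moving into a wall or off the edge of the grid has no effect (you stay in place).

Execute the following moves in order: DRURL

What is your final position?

Answer: Final position: (x=5, y=3)

Derivation:
Start: (x=4, y=3)
  D (down): blocked, stay at (x=4, y=3)
  R (right): (x=4, y=3) -> (x=5, y=3)
  U (up): blocked, stay at (x=5, y=3)
  R (right): (x=5, y=3) -> (x=6, y=3)
  L (left): (x=6, y=3) -> (x=5, y=3)
Final: (x=5, y=3)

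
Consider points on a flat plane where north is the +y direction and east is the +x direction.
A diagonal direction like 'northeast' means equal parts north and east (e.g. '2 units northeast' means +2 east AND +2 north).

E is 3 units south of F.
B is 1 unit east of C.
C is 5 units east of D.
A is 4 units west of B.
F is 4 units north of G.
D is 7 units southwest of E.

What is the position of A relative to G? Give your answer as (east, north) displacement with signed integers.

Place G at the origin (east=0, north=0).
  F is 4 units north of G: delta (east=+0, north=+4); F at (east=0, north=4).
  E is 3 units south of F: delta (east=+0, north=-3); E at (east=0, north=1).
  D is 7 units southwest of E: delta (east=-7, north=-7); D at (east=-7, north=-6).
  C is 5 units east of D: delta (east=+5, north=+0); C at (east=-2, north=-6).
  B is 1 unit east of C: delta (east=+1, north=+0); B at (east=-1, north=-6).
  A is 4 units west of B: delta (east=-4, north=+0); A at (east=-5, north=-6).
Therefore A relative to G: (east=-5, north=-6).

Answer: A is at (east=-5, north=-6) relative to G.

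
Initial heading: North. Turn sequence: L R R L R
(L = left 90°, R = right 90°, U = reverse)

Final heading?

Answer: Final heading: East

Derivation:
Start: North
  L (left (90° counter-clockwise)) -> West
  R (right (90° clockwise)) -> North
  R (right (90° clockwise)) -> East
  L (left (90° counter-clockwise)) -> North
  R (right (90° clockwise)) -> East
Final: East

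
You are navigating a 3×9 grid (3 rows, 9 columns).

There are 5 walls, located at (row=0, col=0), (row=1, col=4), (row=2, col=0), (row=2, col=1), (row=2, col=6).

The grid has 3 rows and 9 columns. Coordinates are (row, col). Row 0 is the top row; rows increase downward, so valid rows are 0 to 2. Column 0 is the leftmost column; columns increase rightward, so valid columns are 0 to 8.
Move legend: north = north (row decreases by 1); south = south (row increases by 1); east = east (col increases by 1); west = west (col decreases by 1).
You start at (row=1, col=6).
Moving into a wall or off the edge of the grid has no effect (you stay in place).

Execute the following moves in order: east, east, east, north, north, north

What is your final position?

Answer: Final position: (row=0, col=8)

Derivation:
Start: (row=1, col=6)
  east (east): (row=1, col=6) -> (row=1, col=7)
  east (east): (row=1, col=7) -> (row=1, col=8)
  east (east): blocked, stay at (row=1, col=8)
  north (north): (row=1, col=8) -> (row=0, col=8)
  north (north): blocked, stay at (row=0, col=8)
  north (north): blocked, stay at (row=0, col=8)
Final: (row=0, col=8)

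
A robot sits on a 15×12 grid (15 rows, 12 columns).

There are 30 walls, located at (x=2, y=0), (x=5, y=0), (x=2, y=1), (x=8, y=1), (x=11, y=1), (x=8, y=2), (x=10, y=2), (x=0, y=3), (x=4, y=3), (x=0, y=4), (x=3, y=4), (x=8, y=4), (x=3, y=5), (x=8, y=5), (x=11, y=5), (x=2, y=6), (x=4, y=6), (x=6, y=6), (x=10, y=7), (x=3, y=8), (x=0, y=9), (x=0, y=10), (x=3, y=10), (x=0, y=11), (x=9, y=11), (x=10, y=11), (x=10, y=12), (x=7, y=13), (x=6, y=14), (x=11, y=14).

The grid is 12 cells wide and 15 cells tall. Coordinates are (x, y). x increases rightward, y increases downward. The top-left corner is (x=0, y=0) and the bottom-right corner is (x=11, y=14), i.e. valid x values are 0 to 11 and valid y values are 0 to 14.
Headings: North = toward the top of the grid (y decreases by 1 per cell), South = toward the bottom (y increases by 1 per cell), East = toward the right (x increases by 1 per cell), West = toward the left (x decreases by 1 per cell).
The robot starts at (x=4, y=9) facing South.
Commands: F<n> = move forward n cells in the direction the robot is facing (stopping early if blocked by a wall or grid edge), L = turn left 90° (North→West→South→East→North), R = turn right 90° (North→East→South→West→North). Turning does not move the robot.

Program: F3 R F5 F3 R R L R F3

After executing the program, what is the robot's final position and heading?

Start: (x=4, y=9), facing South
  F3: move forward 3, now at (x=4, y=12)
  R: turn right, now facing West
  F5: move forward 4/5 (blocked), now at (x=0, y=12)
  F3: move forward 0/3 (blocked), now at (x=0, y=12)
  R: turn right, now facing North
  R: turn right, now facing East
  L: turn left, now facing North
  R: turn right, now facing East
  F3: move forward 3, now at (x=3, y=12)
Final: (x=3, y=12), facing East

Answer: Final position: (x=3, y=12), facing East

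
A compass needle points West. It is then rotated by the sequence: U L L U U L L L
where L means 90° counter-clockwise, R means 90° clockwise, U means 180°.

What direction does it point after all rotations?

Start: West
  U (U-turn (180°)) -> East
  L (left (90° counter-clockwise)) -> North
  L (left (90° counter-clockwise)) -> West
  U (U-turn (180°)) -> East
  U (U-turn (180°)) -> West
  L (left (90° counter-clockwise)) -> South
  L (left (90° counter-clockwise)) -> East
  L (left (90° counter-clockwise)) -> North
Final: North

Answer: Final heading: North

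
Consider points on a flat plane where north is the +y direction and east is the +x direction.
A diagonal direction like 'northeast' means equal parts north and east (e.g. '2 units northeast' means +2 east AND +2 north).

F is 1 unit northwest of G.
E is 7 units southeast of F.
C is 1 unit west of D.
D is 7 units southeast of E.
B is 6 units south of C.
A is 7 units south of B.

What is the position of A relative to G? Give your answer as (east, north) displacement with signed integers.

Place G at the origin (east=0, north=0).
  F is 1 unit northwest of G: delta (east=-1, north=+1); F at (east=-1, north=1).
  E is 7 units southeast of F: delta (east=+7, north=-7); E at (east=6, north=-6).
  D is 7 units southeast of E: delta (east=+7, north=-7); D at (east=13, north=-13).
  C is 1 unit west of D: delta (east=-1, north=+0); C at (east=12, north=-13).
  B is 6 units south of C: delta (east=+0, north=-6); B at (east=12, north=-19).
  A is 7 units south of B: delta (east=+0, north=-7); A at (east=12, north=-26).
Therefore A relative to G: (east=12, north=-26).

Answer: A is at (east=12, north=-26) relative to G.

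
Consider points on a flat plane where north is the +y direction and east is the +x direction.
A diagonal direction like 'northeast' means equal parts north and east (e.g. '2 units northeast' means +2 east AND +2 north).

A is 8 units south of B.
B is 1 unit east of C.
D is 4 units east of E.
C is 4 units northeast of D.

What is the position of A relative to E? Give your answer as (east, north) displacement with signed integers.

Place E at the origin (east=0, north=0).
  D is 4 units east of E: delta (east=+4, north=+0); D at (east=4, north=0).
  C is 4 units northeast of D: delta (east=+4, north=+4); C at (east=8, north=4).
  B is 1 unit east of C: delta (east=+1, north=+0); B at (east=9, north=4).
  A is 8 units south of B: delta (east=+0, north=-8); A at (east=9, north=-4).
Therefore A relative to E: (east=9, north=-4).

Answer: A is at (east=9, north=-4) relative to E.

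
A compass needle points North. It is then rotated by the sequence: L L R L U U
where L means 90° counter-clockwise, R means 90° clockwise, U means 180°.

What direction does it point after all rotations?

Start: North
  L (left (90° counter-clockwise)) -> West
  L (left (90° counter-clockwise)) -> South
  R (right (90° clockwise)) -> West
  L (left (90° counter-clockwise)) -> South
  U (U-turn (180°)) -> North
  U (U-turn (180°)) -> South
Final: South

Answer: Final heading: South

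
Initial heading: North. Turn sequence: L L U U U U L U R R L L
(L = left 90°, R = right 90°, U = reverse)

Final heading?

Answer: Final heading: West

Derivation:
Start: North
  L (left (90° counter-clockwise)) -> West
  L (left (90° counter-clockwise)) -> South
  U (U-turn (180°)) -> North
  U (U-turn (180°)) -> South
  U (U-turn (180°)) -> North
  U (U-turn (180°)) -> South
  L (left (90° counter-clockwise)) -> East
  U (U-turn (180°)) -> West
  R (right (90° clockwise)) -> North
  R (right (90° clockwise)) -> East
  L (left (90° counter-clockwise)) -> North
  L (left (90° counter-clockwise)) -> West
Final: West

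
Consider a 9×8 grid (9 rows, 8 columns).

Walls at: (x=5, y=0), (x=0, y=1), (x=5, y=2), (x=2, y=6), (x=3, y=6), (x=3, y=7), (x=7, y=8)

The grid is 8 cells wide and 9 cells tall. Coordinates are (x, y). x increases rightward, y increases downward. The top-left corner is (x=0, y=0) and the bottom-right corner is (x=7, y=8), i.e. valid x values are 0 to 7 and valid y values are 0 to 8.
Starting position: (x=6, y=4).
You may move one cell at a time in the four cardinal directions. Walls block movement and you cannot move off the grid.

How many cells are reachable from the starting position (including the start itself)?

Answer: Reachable cells: 65

Derivation:
BFS flood-fill from (x=6, y=4):
  Distance 0: (x=6, y=4)
  Distance 1: (x=6, y=3), (x=5, y=4), (x=7, y=4), (x=6, y=5)
  Distance 2: (x=6, y=2), (x=5, y=3), (x=7, y=3), (x=4, y=4), (x=5, y=5), (x=7, y=5), (x=6, y=6)
  Distance 3: (x=6, y=1), (x=7, y=2), (x=4, y=3), (x=3, y=4), (x=4, y=5), (x=5, y=6), (x=7, y=6), (x=6, y=7)
  Distance 4: (x=6, y=0), (x=5, y=1), (x=7, y=1), (x=4, y=2), (x=3, y=3), (x=2, y=4), (x=3, y=5), (x=4, y=6), (x=5, y=7), (x=7, y=7), (x=6, y=8)
  Distance 5: (x=7, y=0), (x=4, y=1), (x=3, y=2), (x=2, y=3), (x=1, y=4), (x=2, y=5), (x=4, y=7), (x=5, y=8)
  Distance 6: (x=4, y=0), (x=3, y=1), (x=2, y=2), (x=1, y=3), (x=0, y=4), (x=1, y=5), (x=4, y=8)
  Distance 7: (x=3, y=0), (x=2, y=1), (x=1, y=2), (x=0, y=3), (x=0, y=5), (x=1, y=6), (x=3, y=8)
  Distance 8: (x=2, y=0), (x=1, y=1), (x=0, y=2), (x=0, y=6), (x=1, y=7), (x=2, y=8)
  Distance 9: (x=1, y=0), (x=0, y=7), (x=2, y=7), (x=1, y=8)
  Distance 10: (x=0, y=0), (x=0, y=8)
Total reachable: 65 (grid has 65 open cells total)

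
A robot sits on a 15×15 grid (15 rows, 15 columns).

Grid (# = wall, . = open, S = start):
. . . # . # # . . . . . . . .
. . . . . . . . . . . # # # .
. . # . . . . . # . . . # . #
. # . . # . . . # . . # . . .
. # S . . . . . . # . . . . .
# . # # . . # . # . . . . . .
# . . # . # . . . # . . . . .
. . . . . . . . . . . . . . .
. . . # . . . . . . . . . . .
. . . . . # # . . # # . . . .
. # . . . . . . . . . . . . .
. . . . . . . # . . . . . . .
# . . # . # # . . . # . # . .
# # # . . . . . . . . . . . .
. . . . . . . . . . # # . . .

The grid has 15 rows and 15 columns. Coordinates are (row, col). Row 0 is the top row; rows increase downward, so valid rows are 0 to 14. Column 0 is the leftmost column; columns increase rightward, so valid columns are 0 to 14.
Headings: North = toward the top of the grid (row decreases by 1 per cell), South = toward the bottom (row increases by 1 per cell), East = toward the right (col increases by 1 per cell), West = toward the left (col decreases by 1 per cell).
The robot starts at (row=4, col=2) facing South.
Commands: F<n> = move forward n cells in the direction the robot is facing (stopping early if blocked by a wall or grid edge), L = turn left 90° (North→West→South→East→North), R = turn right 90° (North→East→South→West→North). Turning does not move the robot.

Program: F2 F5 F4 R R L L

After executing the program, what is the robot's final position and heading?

Answer: Final position: (row=4, col=2), facing South

Derivation:
Start: (row=4, col=2), facing South
  F2: move forward 0/2 (blocked), now at (row=4, col=2)
  F5: move forward 0/5 (blocked), now at (row=4, col=2)
  F4: move forward 0/4 (blocked), now at (row=4, col=2)
  R: turn right, now facing West
  R: turn right, now facing North
  L: turn left, now facing West
  L: turn left, now facing South
Final: (row=4, col=2), facing South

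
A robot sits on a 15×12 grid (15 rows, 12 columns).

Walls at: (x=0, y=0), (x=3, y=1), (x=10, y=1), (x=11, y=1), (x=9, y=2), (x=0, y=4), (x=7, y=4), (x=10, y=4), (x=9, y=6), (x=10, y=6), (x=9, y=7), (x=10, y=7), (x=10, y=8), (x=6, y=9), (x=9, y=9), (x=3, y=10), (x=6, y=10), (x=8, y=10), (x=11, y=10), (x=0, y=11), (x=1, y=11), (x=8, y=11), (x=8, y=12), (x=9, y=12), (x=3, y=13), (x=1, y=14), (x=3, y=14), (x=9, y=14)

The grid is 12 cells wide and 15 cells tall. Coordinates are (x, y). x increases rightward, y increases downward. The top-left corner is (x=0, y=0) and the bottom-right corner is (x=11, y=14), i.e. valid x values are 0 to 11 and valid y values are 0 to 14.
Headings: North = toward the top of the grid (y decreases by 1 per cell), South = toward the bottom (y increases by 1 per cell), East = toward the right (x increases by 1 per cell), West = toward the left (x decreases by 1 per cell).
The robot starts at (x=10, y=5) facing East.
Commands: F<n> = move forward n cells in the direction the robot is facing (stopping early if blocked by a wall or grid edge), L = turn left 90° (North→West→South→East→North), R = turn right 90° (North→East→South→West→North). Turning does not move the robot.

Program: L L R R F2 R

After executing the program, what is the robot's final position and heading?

Answer: Final position: (x=11, y=5), facing South

Derivation:
Start: (x=10, y=5), facing East
  L: turn left, now facing North
  L: turn left, now facing West
  R: turn right, now facing North
  R: turn right, now facing East
  F2: move forward 1/2 (blocked), now at (x=11, y=5)
  R: turn right, now facing South
Final: (x=11, y=5), facing South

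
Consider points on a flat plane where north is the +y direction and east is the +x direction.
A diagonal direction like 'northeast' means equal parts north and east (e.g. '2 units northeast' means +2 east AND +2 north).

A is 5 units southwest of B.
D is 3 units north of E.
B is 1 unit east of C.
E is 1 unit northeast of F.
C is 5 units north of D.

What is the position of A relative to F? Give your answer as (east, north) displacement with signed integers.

Answer: A is at (east=-3, north=4) relative to F.

Derivation:
Place F at the origin (east=0, north=0).
  E is 1 unit northeast of F: delta (east=+1, north=+1); E at (east=1, north=1).
  D is 3 units north of E: delta (east=+0, north=+3); D at (east=1, north=4).
  C is 5 units north of D: delta (east=+0, north=+5); C at (east=1, north=9).
  B is 1 unit east of C: delta (east=+1, north=+0); B at (east=2, north=9).
  A is 5 units southwest of B: delta (east=-5, north=-5); A at (east=-3, north=4).
Therefore A relative to F: (east=-3, north=4).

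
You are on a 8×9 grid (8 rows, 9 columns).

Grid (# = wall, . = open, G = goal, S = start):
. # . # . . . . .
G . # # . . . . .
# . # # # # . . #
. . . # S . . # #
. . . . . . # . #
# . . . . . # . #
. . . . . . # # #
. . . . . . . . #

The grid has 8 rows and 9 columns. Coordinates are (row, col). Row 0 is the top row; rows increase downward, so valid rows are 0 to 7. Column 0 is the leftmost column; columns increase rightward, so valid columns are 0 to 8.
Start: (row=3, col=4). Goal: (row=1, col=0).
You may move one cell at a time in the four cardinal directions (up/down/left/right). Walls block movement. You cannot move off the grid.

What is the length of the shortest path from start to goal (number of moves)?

Answer: Shortest path length: 8

Derivation:
BFS from (row=3, col=4) until reaching (row=1, col=0):
  Distance 0: (row=3, col=4)
  Distance 1: (row=3, col=5), (row=4, col=4)
  Distance 2: (row=3, col=6), (row=4, col=3), (row=4, col=5), (row=5, col=4)
  Distance 3: (row=2, col=6), (row=4, col=2), (row=5, col=3), (row=5, col=5), (row=6, col=4)
  Distance 4: (row=1, col=6), (row=2, col=7), (row=3, col=2), (row=4, col=1), (row=5, col=2), (row=6, col=3), (row=6, col=5), (row=7, col=4)
  Distance 5: (row=0, col=6), (row=1, col=5), (row=1, col=7), (row=3, col=1), (row=4, col=0), (row=5, col=1), (row=6, col=2), (row=7, col=3), (row=7, col=5)
  Distance 6: (row=0, col=5), (row=0, col=7), (row=1, col=4), (row=1, col=8), (row=2, col=1), (row=3, col=0), (row=6, col=1), (row=7, col=2), (row=7, col=6)
  Distance 7: (row=0, col=4), (row=0, col=8), (row=1, col=1), (row=6, col=0), (row=7, col=1), (row=7, col=7)
  Distance 8: (row=1, col=0), (row=7, col=0)  <- goal reached here
One shortest path (8 moves): (row=3, col=4) -> (row=4, col=4) -> (row=4, col=3) -> (row=4, col=2) -> (row=4, col=1) -> (row=3, col=1) -> (row=2, col=1) -> (row=1, col=1) -> (row=1, col=0)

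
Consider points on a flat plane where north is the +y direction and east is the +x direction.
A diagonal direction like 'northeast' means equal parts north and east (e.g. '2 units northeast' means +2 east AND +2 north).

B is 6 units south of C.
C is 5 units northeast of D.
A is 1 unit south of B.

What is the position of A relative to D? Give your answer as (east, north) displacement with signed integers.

Place D at the origin (east=0, north=0).
  C is 5 units northeast of D: delta (east=+5, north=+5); C at (east=5, north=5).
  B is 6 units south of C: delta (east=+0, north=-6); B at (east=5, north=-1).
  A is 1 unit south of B: delta (east=+0, north=-1); A at (east=5, north=-2).
Therefore A relative to D: (east=5, north=-2).

Answer: A is at (east=5, north=-2) relative to D.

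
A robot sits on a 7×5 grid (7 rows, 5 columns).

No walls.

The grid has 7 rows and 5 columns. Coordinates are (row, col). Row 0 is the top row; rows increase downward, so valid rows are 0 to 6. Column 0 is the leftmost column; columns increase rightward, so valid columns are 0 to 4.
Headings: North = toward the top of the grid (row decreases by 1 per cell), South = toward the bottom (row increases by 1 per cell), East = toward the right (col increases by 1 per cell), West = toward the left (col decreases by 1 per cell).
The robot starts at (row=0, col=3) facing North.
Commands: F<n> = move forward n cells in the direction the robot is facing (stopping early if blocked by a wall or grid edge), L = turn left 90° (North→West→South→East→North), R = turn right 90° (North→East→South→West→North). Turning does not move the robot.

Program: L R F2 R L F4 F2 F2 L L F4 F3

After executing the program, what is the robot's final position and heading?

Start: (row=0, col=3), facing North
  L: turn left, now facing West
  R: turn right, now facing North
  F2: move forward 0/2 (blocked), now at (row=0, col=3)
  R: turn right, now facing East
  L: turn left, now facing North
  F4: move forward 0/4 (blocked), now at (row=0, col=3)
  F2: move forward 0/2 (blocked), now at (row=0, col=3)
  F2: move forward 0/2 (blocked), now at (row=0, col=3)
  L: turn left, now facing West
  L: turn left, now facing South
  F4: move forward 4, now at (row=4, col=3)
  F3: move forward 2/3 (blocked), now at (row=6, col=3)
Final: (row=6, col=3), facing South

Answer: Final position: (row=6, col=3), facing South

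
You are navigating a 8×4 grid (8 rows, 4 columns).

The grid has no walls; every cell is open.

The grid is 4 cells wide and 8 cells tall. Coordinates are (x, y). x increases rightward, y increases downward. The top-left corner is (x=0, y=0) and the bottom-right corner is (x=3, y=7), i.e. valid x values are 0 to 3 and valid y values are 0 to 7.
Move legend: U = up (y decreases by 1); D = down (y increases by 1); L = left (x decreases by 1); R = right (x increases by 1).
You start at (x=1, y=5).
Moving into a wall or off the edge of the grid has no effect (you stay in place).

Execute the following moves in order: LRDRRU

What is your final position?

Answer: Final position: (x=3, y=5)

Derivation:
Start: (x=1, y=5)
  L (left): (x=1, y=5) -> (x=0, y=5)
  R (right): (x=0, y=5) -> (x=1, y=5)
  D (down): (x=1, y=5) -> (x=1, y=6)
  R (right): (x=1, y=6) -> (x=2, y=6)
  R (right): (x=2, y=6) -> (x=3, y=6)
  U (up): (x=3, y=6) -> (x=3, y=5)
Final: (x=3, y=5)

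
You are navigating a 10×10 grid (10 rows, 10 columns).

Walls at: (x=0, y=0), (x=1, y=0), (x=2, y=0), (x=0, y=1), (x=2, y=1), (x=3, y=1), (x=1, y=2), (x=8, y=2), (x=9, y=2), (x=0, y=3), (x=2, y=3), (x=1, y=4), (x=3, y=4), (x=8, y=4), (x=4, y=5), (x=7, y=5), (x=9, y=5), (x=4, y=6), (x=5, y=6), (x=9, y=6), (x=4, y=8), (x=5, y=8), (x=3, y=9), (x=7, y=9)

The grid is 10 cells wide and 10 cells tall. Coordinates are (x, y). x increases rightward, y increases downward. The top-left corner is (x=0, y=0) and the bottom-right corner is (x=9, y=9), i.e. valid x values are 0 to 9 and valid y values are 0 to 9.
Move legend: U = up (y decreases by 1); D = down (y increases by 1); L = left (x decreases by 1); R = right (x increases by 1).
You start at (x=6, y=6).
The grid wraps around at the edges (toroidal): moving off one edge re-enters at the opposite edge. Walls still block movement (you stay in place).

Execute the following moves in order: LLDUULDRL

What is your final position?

Answer: Final position: (x=5, y=5)

Derivation:
Start: (x=6, y=6)
  L (left): blocked, stay at (x=6, y=6)
  L (left): blocked, stay at (x=6, y=6)
  D (down): (x=6, y=6) -> (x=6, y=7)
  U (up): (x=6, y=7) -> (x=6, y=6)
  U (up): (x=6, y=6) -> (x=6, y=5)
  L (left): (x=6, y=5) -> (x=5, y=5)
  D (down): blocked, stay at (x=5, y=5)
  R (right): (x=5, y=5) -> (x=6, y=5)
  L (left): (x=6, y=5) -> (x=5, y=5)
Final: (x=5, y=5)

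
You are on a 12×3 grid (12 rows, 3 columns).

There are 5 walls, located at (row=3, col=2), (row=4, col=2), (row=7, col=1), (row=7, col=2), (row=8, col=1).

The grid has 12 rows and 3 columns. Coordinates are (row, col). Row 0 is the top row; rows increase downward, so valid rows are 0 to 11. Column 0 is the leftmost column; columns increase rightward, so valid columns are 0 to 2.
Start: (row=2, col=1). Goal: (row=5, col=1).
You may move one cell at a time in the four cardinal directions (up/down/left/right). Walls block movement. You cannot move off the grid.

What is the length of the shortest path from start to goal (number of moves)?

Answer: Shortest path length: 3

Derivation:
BFS from (row=2, col=1) until reaching (row=5, col=1):
  Distance 0: (row=2, col=1)
  Distance 1: (row=1, col=1), (row=2, col=0), (row=2, col=2), (row=3, col=1)
  Distance 2: (row=0, col=1), (row=1, col=0), (row=1, col=2), (row=3, col=0), (row=4, col=1)
  Distance 3: (row=0, col=0), (row=0, col=2), (row=4, col=0), (row=5, col=1)  <- goal reached here
One shortest path (3 moves): (row=2, col=1) -> (row=3, col=1) -> (row=4, col=1) -> (row=5, col=1)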